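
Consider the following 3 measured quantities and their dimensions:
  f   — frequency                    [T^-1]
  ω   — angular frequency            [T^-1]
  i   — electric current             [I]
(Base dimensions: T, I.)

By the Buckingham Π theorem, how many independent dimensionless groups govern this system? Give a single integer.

1

Write exponents as rows T,I / cols f,ω,i:
  T: [-1 -1  0]
  I: [ 0  0  1]
Echelon form has 2 nonzero rows (pivots: f,i)
n=3, r=2 ⇒ 1 dimensionless group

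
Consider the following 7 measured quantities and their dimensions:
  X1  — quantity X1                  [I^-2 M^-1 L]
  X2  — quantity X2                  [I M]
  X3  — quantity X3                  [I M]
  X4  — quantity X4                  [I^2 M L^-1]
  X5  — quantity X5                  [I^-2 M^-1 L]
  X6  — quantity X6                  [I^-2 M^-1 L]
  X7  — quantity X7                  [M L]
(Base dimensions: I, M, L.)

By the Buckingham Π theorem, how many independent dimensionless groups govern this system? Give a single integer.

5

Write exponents as rows I,M,L / cols X1,X2,X3,X4,X5,X6,X7:
  I: [-2  1  1  2 -2 -2  0]
  M: [-1  1  1  1 -1 -1  1]
  L: [ 1  0  0 -1  1  1  1]
Echelon form has 2 nonzero rows (pivots: X1,X2)
Π count = n − r = 7 − 2 = 5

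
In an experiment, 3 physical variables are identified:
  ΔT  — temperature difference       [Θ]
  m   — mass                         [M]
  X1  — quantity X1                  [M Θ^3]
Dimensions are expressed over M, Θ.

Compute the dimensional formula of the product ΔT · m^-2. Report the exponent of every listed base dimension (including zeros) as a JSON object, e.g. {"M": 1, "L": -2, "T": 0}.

{"M": -2, "Θ": 1}

Exponent matrix [M,Θ] × [ΔT,m,X1]:
  M: [ 0  1  1]
  Θ: [ 1  0  3]
  [M]: (1)·0+(-2)·1 = -2
  [Θ]: (1)·1+(-2)·0 = 1
⇒ M^-2 Θ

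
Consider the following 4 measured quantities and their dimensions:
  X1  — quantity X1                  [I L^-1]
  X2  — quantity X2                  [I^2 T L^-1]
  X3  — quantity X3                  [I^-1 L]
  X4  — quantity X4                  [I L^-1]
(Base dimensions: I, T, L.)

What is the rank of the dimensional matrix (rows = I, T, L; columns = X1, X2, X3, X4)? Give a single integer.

2

Write exponents as rows I,T,L / cols X1,X2,X3,X4:
  I: [ 1  2 -1  1]
  T: [ 0  1  0  0]
  L: [-1 -1  1 -1]
RREF → pivots at {X1,X2} ⇒ r = 2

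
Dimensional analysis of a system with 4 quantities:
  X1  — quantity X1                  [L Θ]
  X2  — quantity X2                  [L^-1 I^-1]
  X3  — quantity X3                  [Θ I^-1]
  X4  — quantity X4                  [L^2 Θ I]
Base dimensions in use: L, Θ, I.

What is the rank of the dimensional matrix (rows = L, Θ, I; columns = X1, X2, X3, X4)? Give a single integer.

2

Dimensional matrix (L×Θ×I by X1×X2×X3×X4):
  L: [ 1 -1  0  2]
  Θ: [ 1  0  1  1]
  I: [ 0 -1 -1  1]
Echelon form has 2 nonzero rows (pivots: X1,X2)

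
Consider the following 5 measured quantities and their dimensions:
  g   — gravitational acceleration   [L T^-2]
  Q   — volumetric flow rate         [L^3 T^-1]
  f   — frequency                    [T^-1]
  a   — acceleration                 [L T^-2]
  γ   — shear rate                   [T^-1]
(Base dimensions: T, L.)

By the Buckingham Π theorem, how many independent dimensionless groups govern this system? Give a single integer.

Dimensional matrix (T×L by g×Q×f×a×γ):
  T: [-2 -1 -1 -2 -1]
  L: [ 1  3  0  1  0]
RREF → pivots at {g,Q} ⇒ r = 2
n=5, r=2 ⇒ 3 dimensionless groups

3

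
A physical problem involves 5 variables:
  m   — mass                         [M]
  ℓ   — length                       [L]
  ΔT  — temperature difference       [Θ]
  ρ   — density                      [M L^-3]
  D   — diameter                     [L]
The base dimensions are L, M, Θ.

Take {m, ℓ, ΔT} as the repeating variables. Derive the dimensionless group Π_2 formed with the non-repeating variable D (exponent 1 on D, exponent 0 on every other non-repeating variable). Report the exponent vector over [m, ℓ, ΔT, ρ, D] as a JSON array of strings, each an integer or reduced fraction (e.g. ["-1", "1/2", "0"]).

Write exponents as rows L,M,Θ / cols m,ℓ,ΔT,ρ,D:
  L: [ 0  1  0 -3  1]
  M: [ 1  0  0  1  0]
  Θ: [ 0  0  1  0  0]
Row reduction gives pivot columns m,ℓ,ΔT; rank = 3
Repeat: m,ℓ,ΔT; free: ρ,D
RREF:
  r0: [   1    0    0    1    0]
  r1: [   0    1    0   -3    1]
  r2: [   0    0    1    0    0]
Fix exponent of D at 1, ρ at 0; solve each RREF row for its pivot's exponent:
  r0: exp(m) + (0)·1 = 0 ⇒ exp(m) = 0
  r1: exp(ℓ) + (1)·1 = 0 ⇒ exp(ℓ) = -1
  r2: exp(ΔT) + (0)·1 = 0 ⇒ exp(ΔT) = 0
Π_2 = ℓ^-1 · D

["0", "-1", "0", "0", "1"]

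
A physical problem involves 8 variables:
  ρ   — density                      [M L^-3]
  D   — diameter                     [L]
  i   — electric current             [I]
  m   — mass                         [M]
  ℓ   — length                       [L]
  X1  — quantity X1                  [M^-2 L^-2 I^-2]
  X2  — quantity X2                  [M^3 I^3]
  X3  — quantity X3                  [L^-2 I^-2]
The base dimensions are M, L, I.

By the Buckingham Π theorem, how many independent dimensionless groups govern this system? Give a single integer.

Write exponents as rows M,L,I / cols ρ,D,i,m,ℓ,X1,X2,X3:
  M: [ 1  0  0  1  0 -2  3  0]
  L: [-3  1  0  0  1 -2  0 -2]
  I: [ 0  0  1  0  0 -2  3 -2]
Echelon form has 3 nonzero rows (pivots: ρ,D,i)
Π count = n − r = 8 − 3 = 5

5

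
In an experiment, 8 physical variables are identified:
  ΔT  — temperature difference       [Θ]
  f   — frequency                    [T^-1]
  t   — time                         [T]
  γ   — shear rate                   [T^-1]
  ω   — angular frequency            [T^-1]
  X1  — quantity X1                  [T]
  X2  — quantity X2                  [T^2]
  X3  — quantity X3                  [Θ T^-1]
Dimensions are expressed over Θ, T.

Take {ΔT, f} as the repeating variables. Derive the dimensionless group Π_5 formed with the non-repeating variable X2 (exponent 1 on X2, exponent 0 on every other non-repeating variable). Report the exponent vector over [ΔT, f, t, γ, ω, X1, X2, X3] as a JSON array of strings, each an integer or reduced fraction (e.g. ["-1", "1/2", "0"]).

Write exponents as rows Θ,T / cols ΔT,f,t,γ,ω,X1,X2,X3:
  Θ: [ 1  0  0  0  0  0  0  1]
  T: [ 0 -1  1 -1 -1  1  2 -1]
Row reduction gives pivot columns ΔT,f; rank = 2
Pivot set = {ΔT,f}, free = {t,γ,ω,X1,X2,X3}
RREF:
  r0: [   1    0    0    0    0    0    0    1]
  r1: [   0    1   -1    1    1   -1   -2    1]
Fix exponent of X2 at 1, t at 0, γ at 0, ω at 0, X1 at 0, X3 at 0; solve each RREF row for its pivot's exponent:
  r0: exp(ΔT) + (0)·1 = 0 ⇒ exp(ΔT) = 0
  r1: exp(f) + (-2)·1 = 0 ⇒ exp(f) = 2
Π_5 = f^2 · X2

["0", "2", "0", "0", "0", "0", "1", "0"]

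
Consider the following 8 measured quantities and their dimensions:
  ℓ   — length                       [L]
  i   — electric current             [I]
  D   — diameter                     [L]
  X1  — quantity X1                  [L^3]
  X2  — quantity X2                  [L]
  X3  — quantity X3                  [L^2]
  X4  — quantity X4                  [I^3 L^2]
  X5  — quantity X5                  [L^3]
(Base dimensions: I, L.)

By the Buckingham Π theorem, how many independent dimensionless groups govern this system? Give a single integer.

Exponent matrix [I,L] × [ℓ,i,D,X1,X2,X3,X4,X5]:
  I: [ 0  1  0  0  0  0  3  0]
  L: [ 1  0  1  3  1  2  2  3]
Row reduction gives pivot columns ℓ,i; rank = 2
n=8, r=2 ⇒ 6 dimensionless groups

6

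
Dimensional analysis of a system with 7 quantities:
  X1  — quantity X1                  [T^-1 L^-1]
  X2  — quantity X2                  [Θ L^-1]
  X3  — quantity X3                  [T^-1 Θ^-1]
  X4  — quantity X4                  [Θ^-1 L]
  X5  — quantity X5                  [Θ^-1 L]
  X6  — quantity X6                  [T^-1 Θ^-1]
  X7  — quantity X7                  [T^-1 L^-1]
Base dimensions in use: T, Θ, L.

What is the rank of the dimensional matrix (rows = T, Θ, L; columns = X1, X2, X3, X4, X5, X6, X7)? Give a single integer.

2

Dimensional matrix (T×Θ×L by X1×X2×X3×X4×X5×X6×X7):
  T: [-1  0 -1  0  0 -1 -1]
  Θ: [ 0  1 -1 -1 -1 -1  0]
  L: [-1 -1  0  1  1  0 -1]
RREF → pivots at {X1,X2} ⇒ r = 2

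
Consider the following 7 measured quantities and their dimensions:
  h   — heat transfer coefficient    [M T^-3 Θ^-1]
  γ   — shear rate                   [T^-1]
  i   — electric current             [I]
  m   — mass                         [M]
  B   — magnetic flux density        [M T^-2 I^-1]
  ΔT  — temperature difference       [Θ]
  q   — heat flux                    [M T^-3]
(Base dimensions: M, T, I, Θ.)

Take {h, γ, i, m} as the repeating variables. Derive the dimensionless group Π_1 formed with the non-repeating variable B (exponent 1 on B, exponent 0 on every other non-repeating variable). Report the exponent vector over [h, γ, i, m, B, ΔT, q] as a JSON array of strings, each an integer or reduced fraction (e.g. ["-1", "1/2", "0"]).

["0", "-2", "1", "-1", "1", "0", "0"]

Exponent matrix [M,T,I,Θ] × [h,γ,i,m,B,ΔT,q]:
  M: [ 1  0  0  1  1  0  1]
  T: [-3 -1  0  0 -2  0 -3]
  I: [ 0  0  1  0 -1  0  0]
  Θ: [-1  0  0  0  0  1  0]
RREF → pivots at {h,γ,i,m} ⇒ r = 4
Repeat: h,γ,i,m; free: B,ΔT,q
RREF:
  r0: [   1    0    0    0    0   -1    0]
  r1: [   0    1    0    0    2    3    3]
  r2: [   0    0    1    0   -1    0    0]
  r3: [   0    0    0    1    1    1    1]
Fix exponent of B at 1, ΔT at 0, q at 0; solve each RREF row for its pivot's exponent:
  r0: exp(h) + (0)·1 = 0 ⇒ exp(h) = 0
  r1: exp(γ) + (2)·1 = 0 ⇒ exp(γ) = -2
  r2: exp(i) + (-1)·1 = 0 ⇒ exp(i) = 1
  r3: exp(m) + (1)·1 = 0 ⇒ exp(m) = -1
Π_1 = γ^-2 · i · m^-1 · B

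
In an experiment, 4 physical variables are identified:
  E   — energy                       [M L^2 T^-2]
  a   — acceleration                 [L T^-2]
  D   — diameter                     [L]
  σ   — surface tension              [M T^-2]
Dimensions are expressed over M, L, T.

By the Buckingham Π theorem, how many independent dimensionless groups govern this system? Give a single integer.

1

Write exponents as rows M,L,T / cols E,a,D,σ:
  M: [ 1  0  0  1]
  L: [ 2  1  1  0]
  T: [-2 -2  0 -2]
Row reduction gives pivot columns E,a,D; rank = 3
4 vars − rank 3 = 1 Π group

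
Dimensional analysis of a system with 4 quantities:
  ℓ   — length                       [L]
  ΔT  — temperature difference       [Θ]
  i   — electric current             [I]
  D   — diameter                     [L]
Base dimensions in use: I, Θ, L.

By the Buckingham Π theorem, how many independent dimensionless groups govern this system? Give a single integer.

Dimensional matrix (I×Θ×L by ℓ×ΔT×i×D):
  I: [ 0  0  1  0]
  Θ: [ 0  1  0  0]
  L: [ 1  0  0  1]
Row reduction gives pivot columns ℓ,ΔT,i; rank = 3
4 vars − rank 3 = 1 Π group

1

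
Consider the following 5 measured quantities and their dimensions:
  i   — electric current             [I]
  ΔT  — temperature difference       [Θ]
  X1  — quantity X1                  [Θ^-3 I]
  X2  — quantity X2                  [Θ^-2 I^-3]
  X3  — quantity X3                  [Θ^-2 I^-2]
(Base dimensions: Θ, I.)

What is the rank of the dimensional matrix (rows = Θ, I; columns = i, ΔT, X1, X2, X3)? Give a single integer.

Exponent matrix [Θ,I] × [i,ΔT,X1,X2,X3]:
  Θ: [ 0  1 -3 -2 -2]
  I: [ 1  0  1 -3 -2]
Echelon form has 2 nonzero rows (pivots: i,ΔT)

2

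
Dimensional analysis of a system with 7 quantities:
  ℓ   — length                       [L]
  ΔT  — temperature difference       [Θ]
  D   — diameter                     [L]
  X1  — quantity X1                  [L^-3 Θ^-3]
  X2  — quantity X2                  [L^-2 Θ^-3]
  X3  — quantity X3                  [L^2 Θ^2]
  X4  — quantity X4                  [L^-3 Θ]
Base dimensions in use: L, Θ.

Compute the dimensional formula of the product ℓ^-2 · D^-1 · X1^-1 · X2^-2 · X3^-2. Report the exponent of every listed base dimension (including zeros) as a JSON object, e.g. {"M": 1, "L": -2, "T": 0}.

Exponent matrix [L,Θ] × [ℓ,ΔT,D,X1,X2,X3,X4]:
  L: [ 1  0  1 -3 -2  2 -3]
  Θ: [ 0  1  0 -3 -3  2  1]
  [L]: (-2)·1+(-1)·1+(-1)·-3+(-2)·-2+(-2)·2 = 0
  [Θ]: (-2)·0+(-1)·0+(-1)·-3+(-2)·-3+(-2)·2 = 5
⇒ Θ^5

{"L": 0, "Θ": 5}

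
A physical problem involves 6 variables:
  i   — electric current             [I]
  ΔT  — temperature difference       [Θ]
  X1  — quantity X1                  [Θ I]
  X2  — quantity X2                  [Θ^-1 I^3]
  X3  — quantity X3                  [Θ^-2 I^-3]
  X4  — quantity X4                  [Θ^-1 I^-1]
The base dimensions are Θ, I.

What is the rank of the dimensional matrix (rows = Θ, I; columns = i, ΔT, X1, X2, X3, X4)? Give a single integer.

Exponent matrix [Θ,I] × [i,ΔT,X1,X2,X3,X4]:
  Θ: [ 0  1  1 -1 -2 -1]
  I: [ 1  0  1  3 -3 -1]
RREF → pivots at {i,ΔT} ⇒ r = 2

2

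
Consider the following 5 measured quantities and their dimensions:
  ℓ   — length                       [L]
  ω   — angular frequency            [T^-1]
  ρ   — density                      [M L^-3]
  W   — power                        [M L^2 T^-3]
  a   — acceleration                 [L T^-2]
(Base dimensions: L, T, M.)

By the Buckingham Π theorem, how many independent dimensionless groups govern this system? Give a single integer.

Exponent matrix [L,T,M] × [ℓ,ω,ρ,W,a]:
  L: [ 1  0 -3  2  1]
  T: [ 0 -1  0 -3 -2]
  M: [ 0  0  1  1  0]
Echelon form has 3 nonzero rows (pivots: ℓ,ω,ρ)
n=5, r=3 ⇒ 2 dimensionless groups

2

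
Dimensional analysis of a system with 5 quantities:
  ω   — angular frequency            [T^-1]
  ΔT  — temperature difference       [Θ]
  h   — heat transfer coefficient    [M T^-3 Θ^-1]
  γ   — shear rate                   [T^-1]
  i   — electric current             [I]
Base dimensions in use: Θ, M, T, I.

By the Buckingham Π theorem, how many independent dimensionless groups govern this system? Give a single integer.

1

Exponent matrix [Θ,M,T,I] × [ω,ΔT,h,γ,i]:
  Θ: [ 0  1 -1  0  0]
  M: [ 0  0  1  0  0]
  T: [-1  0 -3 -1  0]
  I: [ 0  0  0  0  1]
Echelon form has 4 nonzero rows (pivots: ω,ΔT,h,i)
5 vars − rank 4 = 1 Π group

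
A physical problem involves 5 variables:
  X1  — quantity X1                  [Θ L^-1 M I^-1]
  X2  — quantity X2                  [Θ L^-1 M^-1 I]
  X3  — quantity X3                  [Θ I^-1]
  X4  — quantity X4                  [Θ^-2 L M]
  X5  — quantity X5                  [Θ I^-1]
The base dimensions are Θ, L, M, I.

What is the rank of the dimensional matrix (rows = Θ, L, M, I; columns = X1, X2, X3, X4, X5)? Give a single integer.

3

Exponent matrix [Θ,L,M,I] × [X1,X2,X3,X4,X5]:
  Θ: [ 1  1  1 -2  1]
  L: [-1 -1  0  1  0]
  M: [ 1 -1  0  1  0]
  I: [-1  1 -1  0 -1]
RREF → pivots at {X1,X2,X3} ⇒ r = 3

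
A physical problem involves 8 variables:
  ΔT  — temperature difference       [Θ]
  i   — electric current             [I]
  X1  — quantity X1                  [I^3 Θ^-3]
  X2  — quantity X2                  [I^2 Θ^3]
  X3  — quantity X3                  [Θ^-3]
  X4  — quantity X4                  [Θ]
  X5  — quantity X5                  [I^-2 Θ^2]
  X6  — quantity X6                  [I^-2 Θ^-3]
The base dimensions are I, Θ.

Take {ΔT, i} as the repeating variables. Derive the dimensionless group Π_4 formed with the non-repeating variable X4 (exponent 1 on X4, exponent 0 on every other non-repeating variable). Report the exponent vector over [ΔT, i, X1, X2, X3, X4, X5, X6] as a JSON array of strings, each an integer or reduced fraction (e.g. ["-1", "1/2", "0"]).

["-1", "0", "0", "0", "0", "1", "0", "0"]

Write exponents as rows I,Θ / cols ΔT,i,X1,X2,X3,X4,X5,X6:
  I: [ 0  1  3  2  0  0 -2 -2]
  Θ: [ 1  0 -3  3 -3  1  2 -3]
Echelon form has 2 nonzero rows (pivots: ΔT,i)
Pivot set = {ΔT,i}, free = {X1,X2,X3,X4,X5,X6}
RREF:
  r0: [   1    0   -3    3   -3    1    2   -3]
  r1: [   0    1    3    2    0    0   -2   -2]
Fix exponent of X4 at 1, X1 at 0, X2 at 0, X3 at 0, X5 at 0, X6 at 0; solve each RREF row for its pivot's exponent:
  r0: exp(ΔT) + (1)·1 = 0 ⇒ exp(ΔT) = -1
  r1: exp(i) + (0)·1 = 0 ⇒ exp(i) = 0
Π_4 = ΔT^-1 · X4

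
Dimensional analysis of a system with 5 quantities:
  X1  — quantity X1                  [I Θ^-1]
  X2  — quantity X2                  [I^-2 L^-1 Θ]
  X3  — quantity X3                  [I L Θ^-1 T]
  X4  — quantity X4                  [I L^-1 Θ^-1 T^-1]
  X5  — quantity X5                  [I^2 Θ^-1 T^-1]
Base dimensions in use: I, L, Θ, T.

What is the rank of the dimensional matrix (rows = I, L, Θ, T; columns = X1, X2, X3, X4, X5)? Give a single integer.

Dimensional matrix (I×L×Θ×T by X1×X2×X3×X4×X5):
  I: [ 1 -2  1  1  2]
  L: [ 0 -1  1 -1  0]
  Θ: [-1  1 -1 -1 -1]
  T: [ 0  0  1 -1 -1]
Echelon form has 3 nonzero rows (pivots: X1,X2,X3)

3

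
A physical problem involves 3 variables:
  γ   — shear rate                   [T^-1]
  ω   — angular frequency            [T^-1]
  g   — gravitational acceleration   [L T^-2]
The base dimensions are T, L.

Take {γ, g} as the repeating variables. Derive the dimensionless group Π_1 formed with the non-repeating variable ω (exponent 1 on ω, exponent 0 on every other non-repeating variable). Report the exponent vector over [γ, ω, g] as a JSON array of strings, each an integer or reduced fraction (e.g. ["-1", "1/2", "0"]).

Dimensional matrix (T×L by γ×ω×g):
  T: [-1 -1 -2]
  L: [ 0  0  1]
Echelon form has 2 nonzero rows (pivots: γ,g)
Pivot set = {γ,g}, free = {ω}
RREF:
  r0: [   1    1    0]
  r1: [   0    0    1]
Fix exponent of ω at 1; solve each RREF row for its pivot's exponent:
  r0: exp(γ) + (1)·1 = 0 ⇒ exp(γ) = -1
  r1: exp(g) + (0)·1 = 0 ⇒ exp(g) = 0
Π_1 = γ^-1 · ω

["-1", "1", "0"]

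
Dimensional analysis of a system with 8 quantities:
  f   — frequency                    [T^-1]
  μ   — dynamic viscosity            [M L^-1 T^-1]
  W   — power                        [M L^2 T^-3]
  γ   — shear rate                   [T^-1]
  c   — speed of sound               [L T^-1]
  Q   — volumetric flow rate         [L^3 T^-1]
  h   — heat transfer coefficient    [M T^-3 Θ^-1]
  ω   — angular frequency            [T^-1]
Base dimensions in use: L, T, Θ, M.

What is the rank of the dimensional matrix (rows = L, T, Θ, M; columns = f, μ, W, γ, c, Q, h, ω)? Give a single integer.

Write exponents as rows L,T,Θ,M / cols f,μ,W,γ,c,Q,h,ω:
  L: [ 0 -1  2  0  1  3  0  0]
  T: [-1 -1 -3 -1 -1 -1 -3 -1]
  Θ: [ 0  0  0  0  0  0 -1  0]
  M: [ 0  1  1  0  0  0  1  0]
Echelon form has 4 nonzero rows (pivots: f,μ,W,h)

4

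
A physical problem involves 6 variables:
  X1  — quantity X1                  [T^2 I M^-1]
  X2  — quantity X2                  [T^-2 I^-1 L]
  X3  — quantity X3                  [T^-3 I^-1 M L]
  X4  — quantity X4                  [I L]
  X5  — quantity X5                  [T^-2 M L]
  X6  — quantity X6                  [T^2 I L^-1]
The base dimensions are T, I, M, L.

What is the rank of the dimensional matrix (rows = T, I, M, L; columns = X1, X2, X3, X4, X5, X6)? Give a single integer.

Exponent matrix [T,I,M,L] × [X1,X2,X3,X4,X5,X6]:
  T: [ 2 -2 -3  0 -2  2]
  I: [ 1 -1 -1  1  0  1]
  M: [-1  0  1  0  1  0]
  L: [ 0  1  1  1  1 -1]
RREF → pivots at {X1,X2,X3} ⇒ r = 3

3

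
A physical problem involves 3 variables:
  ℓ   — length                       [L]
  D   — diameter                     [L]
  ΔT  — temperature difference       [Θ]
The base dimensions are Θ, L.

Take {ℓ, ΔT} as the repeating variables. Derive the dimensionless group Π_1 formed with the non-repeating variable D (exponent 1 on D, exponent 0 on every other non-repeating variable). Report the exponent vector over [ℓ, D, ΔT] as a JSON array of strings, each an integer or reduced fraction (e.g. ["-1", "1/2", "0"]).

["-1", "1", "0"]

Exponent matrix [Θ,L] × [ℓ,D,ΔT]:
  Θ: [ 0  0  1]
  L: [ 1  1  0]
RREF → pivots at {ℓ,ΔT} ⇒ r = 2
Pivot set = {ℓ,ΔT}, free = {D}
RREF:
  r0: [   1    1    0]
  r1: [   0    0    1]
Fix exponent of D at 1; solve each RREF row for its pivot's exponent:
  r0: exp(ℓ) + (1)·1 = 0 ⇒ exp(ℓ) = -1
  r1: exp(ΔT) + (0)·1 = 0 ⇒ exp(ΔT) = 0
Π_1 = ℓ^-1 · D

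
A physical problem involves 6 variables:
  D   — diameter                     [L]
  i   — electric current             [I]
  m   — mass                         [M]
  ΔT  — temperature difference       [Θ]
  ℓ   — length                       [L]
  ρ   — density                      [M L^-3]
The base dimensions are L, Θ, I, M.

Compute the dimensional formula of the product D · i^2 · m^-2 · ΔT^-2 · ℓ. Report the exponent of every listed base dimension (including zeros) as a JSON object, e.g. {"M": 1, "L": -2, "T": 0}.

{"L": 2, "Θ": -2, "I": 2, "M": -2}

Dimensional matrix (L×Θ×I×M by D×i×m×ΔT×ℓ×ρ):
  L: [ 1  0  0  0  1 -3]
  Θ: [ 0  0  0  1  0  0]
  I: [ 0  1  0  0  0  0]
  M: [ 0  0  1  0  0  1]
  [L]: (1)·1+(2)·0+(-2)·0+(-2)·0+(1)·1 = 2
  [Θ]: (1)·0+(2)·0+(-2)·0+(-2)·1+(1)·0 = -2
  [I]: (1)·0+(2)·1+(-2)·0+(-2)·0+(1)·0 = 2
  [M]: (1)·0+(2)·0+(-2)·1+(-2)·0+(1)·0 = -2
⇒ L^2 Θ^-2 I^2 M^-2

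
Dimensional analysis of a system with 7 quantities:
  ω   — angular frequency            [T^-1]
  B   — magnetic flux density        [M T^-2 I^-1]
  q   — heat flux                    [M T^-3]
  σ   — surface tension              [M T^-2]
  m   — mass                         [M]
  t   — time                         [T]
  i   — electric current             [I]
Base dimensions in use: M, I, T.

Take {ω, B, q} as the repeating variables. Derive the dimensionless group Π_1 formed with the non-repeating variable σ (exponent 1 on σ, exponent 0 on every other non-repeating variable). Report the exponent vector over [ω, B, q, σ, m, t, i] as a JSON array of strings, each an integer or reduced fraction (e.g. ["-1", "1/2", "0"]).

["1", "0", "-1", "1", "0", "0", "0"]

Write exponents as rows M,I,T / cols ω,B,q,σ,m,t,i:
  M: [ 0  1  1  1  1  0  0]
  I: [ 0 -1  0  0  0  0  1]
  T: [-1 -2 -3 -2  0  1  0]
Row reduction gives pivot columns ω,B,q; rank = 3
Pivot set = {ω,B,q}, free = {σ,m,t,i}
RREF:
  r0: [   1    0    0   -1   -3   -1   -1]
  r1: [   0    1    0    0    0    0   -1]
  r2: [   0    0    1    1    1    0    1]
Fix exponent of σ at 1, m at 0, t at 0, i at 0; solve each RREF row for its pivot's exponent:
  r0: exp(ω) + (-1)·1 = 0 ⇒ exp(ω) = 1
  r1: exp(B) + (0)·1 = 0 ⇒ exp(B) = 0
  r2: exp(q) + (1)·1 = 0 ⇒ exp(q) = -1
Π_1 = ω · q^-1 · σ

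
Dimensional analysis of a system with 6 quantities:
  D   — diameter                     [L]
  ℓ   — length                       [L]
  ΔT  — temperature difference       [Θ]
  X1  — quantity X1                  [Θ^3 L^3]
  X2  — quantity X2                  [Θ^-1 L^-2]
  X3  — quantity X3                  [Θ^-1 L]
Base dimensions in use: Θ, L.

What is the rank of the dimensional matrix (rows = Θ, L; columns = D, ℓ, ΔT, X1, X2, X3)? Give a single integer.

2

Dimensional matrix (Θ×L by D×ℓ×ΔT×X1×X2×X3):
  Θ: [ 0  0  1  3 -1 -1]
  L: [ 1  1  0  3 -2  1]
Row reduction gives pivot columns D,ΔT; rank = 2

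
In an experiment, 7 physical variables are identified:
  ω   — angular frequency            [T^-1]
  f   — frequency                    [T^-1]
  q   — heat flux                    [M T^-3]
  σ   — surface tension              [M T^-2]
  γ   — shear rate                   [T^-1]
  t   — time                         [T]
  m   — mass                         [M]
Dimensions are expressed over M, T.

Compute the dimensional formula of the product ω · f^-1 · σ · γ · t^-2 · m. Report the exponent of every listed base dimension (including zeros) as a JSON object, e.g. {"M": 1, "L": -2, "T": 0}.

Exponent matrix [M,T] × [ω,f,q,σ,γ,t,m]:
  M: [ 0  0  1  1  0  0  1]
  T: [-1 -1 -3 -2 -1  1  0]
  [M]: (1)·0+(-1)·0+(1)·1+(1)·0+(-2)·0+(1)·1 = 2
  [T]: (1)·-1+(-1)·-1+(1)·-2+(1)·-1+(-2)·1+(1)·0 = -5
⇒ M^2 T^-5

{"M": 2, "T": -5}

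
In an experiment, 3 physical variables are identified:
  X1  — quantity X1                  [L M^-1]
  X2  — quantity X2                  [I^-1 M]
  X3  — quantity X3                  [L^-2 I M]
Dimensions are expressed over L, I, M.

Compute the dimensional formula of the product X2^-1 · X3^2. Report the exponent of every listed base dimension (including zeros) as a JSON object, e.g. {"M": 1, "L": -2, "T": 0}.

Exponent matrix [L,I,M] × [X1,X2,X3]:
  L: [ 1  0 -2]
  I: [ 0 -1  1]
  M: [-1  1  1]
  [L]: (-1)·0+(2)·-2 = -4
  [I]: (-1)·-1+(2)·1 = 3
  [M]: (-1)·1+(2)·1 = 1
⇒ L^-4 I^3 M

{"L": -4, "I": 3, "M": 1}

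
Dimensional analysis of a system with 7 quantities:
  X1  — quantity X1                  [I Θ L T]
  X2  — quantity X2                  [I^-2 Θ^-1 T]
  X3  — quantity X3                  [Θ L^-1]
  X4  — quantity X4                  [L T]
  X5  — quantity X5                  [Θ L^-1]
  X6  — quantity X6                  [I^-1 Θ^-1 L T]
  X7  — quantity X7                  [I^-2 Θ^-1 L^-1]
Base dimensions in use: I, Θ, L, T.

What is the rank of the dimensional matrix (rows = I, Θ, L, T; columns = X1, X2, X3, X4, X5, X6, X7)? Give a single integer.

Exponent matrix [I,Θ,L,T] × [X1,X2,X3,X4,X5,X6,X7]:
  I: [ 1 -2  0  0  0 -1 -2]
  Θ: [ 1 -1  1  0  1 -1 -1]
  L: [ 1  0 -1  1 -1  1 -1]
  T: [ 1  1  0  1  0  1  0]
Row reduction gives pivot columns X1,X2,X3; rank = 3

3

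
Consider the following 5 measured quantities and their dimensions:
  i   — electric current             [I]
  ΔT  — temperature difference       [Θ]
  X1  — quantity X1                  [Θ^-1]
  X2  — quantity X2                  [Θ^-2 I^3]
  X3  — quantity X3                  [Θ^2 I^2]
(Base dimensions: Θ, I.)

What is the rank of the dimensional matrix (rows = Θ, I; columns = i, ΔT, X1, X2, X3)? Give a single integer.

2

Dimensional matrix (Θ×I by i×ΔT×X1×X2×X3):
  Θ: [ 0  1 -1 -2  2]
  I: [ 1  0  0  3  2]
RREF → pivots at {i,ΔT} ⇒ r = 2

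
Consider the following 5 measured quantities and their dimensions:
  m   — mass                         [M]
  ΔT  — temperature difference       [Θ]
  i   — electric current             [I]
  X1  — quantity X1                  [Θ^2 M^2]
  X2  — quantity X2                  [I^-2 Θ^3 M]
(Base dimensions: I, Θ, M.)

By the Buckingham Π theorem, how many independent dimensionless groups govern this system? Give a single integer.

Dimensional matrix (I×Θ×M by m×ΔT×i×X1×X2):
  I: [ 0  0  1  0 -2]
  Θ: [ 0  1  0  2  3]
  M: [ 1  0  0  2  1]
Echelon form has 3 nonzero rows (pivots: m,ΔT,i)
n=5, r=3 ⇒ 2 dimensionless groups

2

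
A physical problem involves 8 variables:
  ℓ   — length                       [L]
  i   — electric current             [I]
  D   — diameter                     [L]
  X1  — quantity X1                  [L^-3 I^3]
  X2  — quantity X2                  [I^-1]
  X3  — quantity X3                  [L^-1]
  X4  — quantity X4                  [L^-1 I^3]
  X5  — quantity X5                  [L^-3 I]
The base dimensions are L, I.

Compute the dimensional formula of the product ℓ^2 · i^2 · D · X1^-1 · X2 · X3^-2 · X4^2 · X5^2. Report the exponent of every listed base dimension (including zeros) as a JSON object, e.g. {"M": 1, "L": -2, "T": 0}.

Exponent matrix [L,I] × [ℓ,i,D,X1,X2,X3,X4,X5]:
  L: [ 1  0  1 -3  0 -1 -1 -3]
  I: [ 0  1  0  3 -1  0  3  1]
  [L]: (2)·1+(2)·0+(1)·1+(-1)·-3+(1)·0+(-2)·-1+(2)·-1+(2)·-3 = 0
  [I]: (2)·0+(2)·1+(1)·0+(-1)·3+(1)·-1+(-2)·0+(2)·3+(2)·1 = 6
⇒ I^6

{"L": 0, "I": 6}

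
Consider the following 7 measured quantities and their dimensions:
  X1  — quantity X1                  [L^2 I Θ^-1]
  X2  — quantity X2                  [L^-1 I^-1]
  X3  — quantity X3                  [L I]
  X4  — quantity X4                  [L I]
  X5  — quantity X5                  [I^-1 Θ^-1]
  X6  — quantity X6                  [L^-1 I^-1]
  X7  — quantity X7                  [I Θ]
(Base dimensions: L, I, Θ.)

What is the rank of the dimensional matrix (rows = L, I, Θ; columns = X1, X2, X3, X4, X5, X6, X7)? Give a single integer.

2

Exponent matrix [L,I,Θ] × [X1,X2,X3,X4,X5,X6,X7]:
  L: [ 2 -1  1  1  0 -1  0]
  I: [ 1 -1  1  1 -1 -1  1]
  Θ: [-1  0  0  0 -1  0  1]
Echelon form has 2 nonzero rows (pivots: X1,X2)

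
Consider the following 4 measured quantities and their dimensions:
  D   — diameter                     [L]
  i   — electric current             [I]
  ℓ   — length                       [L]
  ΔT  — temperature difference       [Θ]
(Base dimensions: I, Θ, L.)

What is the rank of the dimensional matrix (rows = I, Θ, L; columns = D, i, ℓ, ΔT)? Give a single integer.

Dimensional matrix (I×Θ×L by D×i×ℓ×ΔT):
  I: [ 0  1  0  0]
  Θ: [ 0  0  0  1]
  L: [ 1  0  1  0]
RREF → pivots at {D,i,ΔT} ⇒ r = 3

3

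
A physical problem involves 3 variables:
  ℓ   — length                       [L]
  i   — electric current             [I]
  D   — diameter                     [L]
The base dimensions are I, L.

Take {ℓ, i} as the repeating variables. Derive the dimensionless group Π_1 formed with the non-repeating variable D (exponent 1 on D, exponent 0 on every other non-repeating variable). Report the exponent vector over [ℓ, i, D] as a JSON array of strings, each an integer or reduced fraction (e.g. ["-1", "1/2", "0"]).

["-1", "0", "1"]

Write exponents as rows I,L / cols ℓ,i,D:
  I: [ 0  1  0]
  L: [ 1  0  1]
RREF → pivots at {ℓ,i} ⇒ r = 2
Repeat: ℓ,i; free: D
RREF:
  r0: [   1    0    1]
  r1: [   0    1    0]
Fix exponent of D at 1; solve each RREF row for its pivot's exponent:
  r0: exp(ℓ) + (1)·1 = 0 ⇒ exp(ℓ) = -1
  r1: exp(i) + (0)·1 = 0 ⇒ exp(i) = 0
Π_1 = ℓ^-1 · D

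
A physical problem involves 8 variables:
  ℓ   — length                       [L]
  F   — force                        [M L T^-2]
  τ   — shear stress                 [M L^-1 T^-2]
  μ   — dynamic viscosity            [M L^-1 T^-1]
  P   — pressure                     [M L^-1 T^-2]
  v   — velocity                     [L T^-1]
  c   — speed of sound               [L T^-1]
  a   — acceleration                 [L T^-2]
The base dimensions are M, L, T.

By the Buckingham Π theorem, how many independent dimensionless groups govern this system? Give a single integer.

Exponent matrix [M,L,T] × [ℓ,F,τ,μ,P,v,c,a]:
  M: [ 0  1  1  1  1  0  0  0]
  L: [ 1  1 -1 -1 -1  1  1  1]
  T: [ 0 -2 -2 -1 -2 -1 -1 -2]
Echelon form has 3 nonzero rows (pivots: ℓ,F,μ)
n=8, r=3 ⇒ 5 dimensionless groups

5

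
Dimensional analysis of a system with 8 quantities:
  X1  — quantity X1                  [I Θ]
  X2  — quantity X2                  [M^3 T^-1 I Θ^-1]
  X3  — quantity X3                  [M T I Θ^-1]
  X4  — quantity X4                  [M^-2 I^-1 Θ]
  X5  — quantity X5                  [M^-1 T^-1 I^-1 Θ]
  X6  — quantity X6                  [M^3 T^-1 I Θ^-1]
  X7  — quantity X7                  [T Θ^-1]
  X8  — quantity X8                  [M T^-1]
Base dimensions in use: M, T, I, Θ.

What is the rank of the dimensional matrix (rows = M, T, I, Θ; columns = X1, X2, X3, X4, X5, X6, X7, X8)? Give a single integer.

Write exponents as rows M,T,I,Θ / cols X1,X2,X3,X4,X5,X6,X7,X8:
  M: [ 0  3  1 -2 -1  3  0  1]
  T: [ 0 -1  1  0 -1 -1  1 -1]
  I: [ 1  1  1 -1 -1  1  0  0]
  Θ: [ 1 -1 -1  1  1 -1 -1  0]
RREF → pivots at {X1,X2,X3} ⇒ r = 3

3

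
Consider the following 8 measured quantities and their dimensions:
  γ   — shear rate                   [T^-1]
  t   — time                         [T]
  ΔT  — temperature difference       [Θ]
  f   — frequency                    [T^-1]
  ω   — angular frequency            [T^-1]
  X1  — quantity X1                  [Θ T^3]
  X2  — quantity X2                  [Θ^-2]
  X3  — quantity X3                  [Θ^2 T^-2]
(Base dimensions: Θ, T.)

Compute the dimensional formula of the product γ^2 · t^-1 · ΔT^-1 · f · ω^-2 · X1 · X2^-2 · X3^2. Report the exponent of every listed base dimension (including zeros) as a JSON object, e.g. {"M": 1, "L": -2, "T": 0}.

Dimensional matrix (Θ×T by γ×t×ΔT×f×ω×X1×X2×X3):
  Θ: [ 0  0  1  0  0  1 -2  2]
  T: [-1  1  0 -1 -1  3  0 -2]
  [Θ]: (2)·0+(-1)·0+(-1)·1+(1)·0+(-2)·0+(1)·1+(-2)·-2+(2)·2 = 8
  [T]: (2)·-1+(-1)·1+(-1)·0+(1)·-1+(-2)·-1+(1)·3+(-2)·0+(2)·-2 = -3
⇒ Θ^8 T^-3

{"Θ": 8, "T": -3}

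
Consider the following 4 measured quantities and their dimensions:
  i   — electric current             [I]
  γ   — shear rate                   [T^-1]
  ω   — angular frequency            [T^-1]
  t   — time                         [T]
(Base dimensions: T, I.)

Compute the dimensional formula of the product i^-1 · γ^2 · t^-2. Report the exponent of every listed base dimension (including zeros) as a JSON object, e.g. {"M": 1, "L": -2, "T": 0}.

{"T": -4, "I": -1}

Dimensional matrix (T×I by i×γ×ω×t):
  T: [ 0 -1 -1  1]
  I: [ 1  0  0  0]
  [T]: (-1)·0+(2)·-1+(-2)·1 = -4
  [I]: (-1)·1+(2)·0+(-2)·0 = -1
⇒ T^-4 I^-1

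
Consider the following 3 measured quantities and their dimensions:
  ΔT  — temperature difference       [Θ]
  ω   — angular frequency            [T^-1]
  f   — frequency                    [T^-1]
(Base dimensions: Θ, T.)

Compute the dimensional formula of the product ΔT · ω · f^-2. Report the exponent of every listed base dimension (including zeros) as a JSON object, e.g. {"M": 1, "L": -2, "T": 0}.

{"Θ": 1, "T": 1}

Write exponents as rows Θ,T / cols ΔT,ω,f:
  Θ: [ 1  0  0]
  T: [ 0 -1 -1]
  [Θ]: (1)·1+(1)·0+(-2)·0 = 1
  [T]: (1)·0+(1)·-1+(-2)·-1 = 1
⇒ Θ T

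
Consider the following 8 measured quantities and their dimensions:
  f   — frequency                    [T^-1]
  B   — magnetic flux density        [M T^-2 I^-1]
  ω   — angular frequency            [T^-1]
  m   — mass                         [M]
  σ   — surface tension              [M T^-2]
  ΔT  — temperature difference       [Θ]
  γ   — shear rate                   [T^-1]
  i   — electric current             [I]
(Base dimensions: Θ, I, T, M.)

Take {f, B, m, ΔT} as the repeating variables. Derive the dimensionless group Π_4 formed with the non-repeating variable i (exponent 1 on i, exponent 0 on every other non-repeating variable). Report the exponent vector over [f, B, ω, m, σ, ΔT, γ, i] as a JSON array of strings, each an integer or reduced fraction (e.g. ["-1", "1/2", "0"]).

["-2", "1", "0", "-1", "0", "0", "0", "1"]

Exponent matrix [Θ,I,T,M] × [f,B,ω,m,σ,ΔT,γ,i]:
  Θ: [ 0  0  0  0  0  1  0  0]
  I: [ 0 -1  0  0  0  0  0  1]
  T: [-1 -2 -1  0 -2  0 -1  0]
  M: [ 0  1  0  1  1  0  0  0]
Echelon form has 4 nonzero rows (pivots: f,B,m,ΔT)
Repeat: f,B,m,ΔT; free: ω,σ,γ,i
RREF:
  r0: [   1    0    1    0    2    0    1    2]
  r1: [   0    1    0    0    0    0    0   -1]
  r2: [   0    0    0    1    1    0    0    1]
  r3: [   0    0    0    0    0    1    0    0]
Fix exponent of i at 1, ω at 0, σ at 0, γ at 0; solve each RREF row for its pivot's exponent:
  r0: exp(f) + (2)·1 = 0 ⇒ exp(f) = -2
  r1: exp(B) + (-1)·1 = 0 ⇒ exp(B) = 1
  r2: exp(m) + (1)·1 = 0 ⇒ exp(m) = -1
  r3: exp(ΔT) + (0)·1 = 0 ⇒ exp(ΔT) = 0
Π_4 = f^-2 · B · m^-1 · i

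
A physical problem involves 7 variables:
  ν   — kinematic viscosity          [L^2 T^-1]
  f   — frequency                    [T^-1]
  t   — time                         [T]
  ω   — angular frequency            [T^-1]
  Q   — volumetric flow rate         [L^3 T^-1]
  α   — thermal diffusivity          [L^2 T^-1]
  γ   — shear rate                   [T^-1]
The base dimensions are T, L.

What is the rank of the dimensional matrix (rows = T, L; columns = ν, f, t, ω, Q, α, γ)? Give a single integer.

2

Write exponents as rows T,L / cols ν,f,t,ω,Q,α,γ:
  T: [-1 -1  1 -1 -1 -1 -1]
  L: [ 2  0  0  0  3  2  0]
Echelon form has 2 nonzero rows (pivots: ν,f)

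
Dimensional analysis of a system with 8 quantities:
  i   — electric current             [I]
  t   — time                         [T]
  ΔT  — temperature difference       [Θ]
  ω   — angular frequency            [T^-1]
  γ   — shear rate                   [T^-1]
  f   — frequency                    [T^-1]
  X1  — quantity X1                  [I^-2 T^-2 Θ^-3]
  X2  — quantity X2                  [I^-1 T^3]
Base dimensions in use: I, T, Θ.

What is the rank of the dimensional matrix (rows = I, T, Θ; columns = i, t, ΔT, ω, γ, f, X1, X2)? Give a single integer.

Write exponents as rows I,T,Θ / cols i,t,ΔT,ω,γ,f,X1,X2:
  I: [ 1  0  0  0  0  0 -2 -1]
  T: [ 0  1  0 -1 -1 -1 -2  3]
  Θ: [ 0  0  1  0  0  0 -3  0]
Row reduction gives pivot columns i,t,ΔT; rank = 3

3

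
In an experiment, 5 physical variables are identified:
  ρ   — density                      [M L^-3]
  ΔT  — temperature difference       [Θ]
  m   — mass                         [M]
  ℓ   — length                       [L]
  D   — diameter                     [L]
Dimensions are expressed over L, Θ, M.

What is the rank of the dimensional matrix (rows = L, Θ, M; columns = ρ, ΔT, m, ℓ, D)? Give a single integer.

Write exponents as rows L,Θ,M / cols ρ,ΔT,m,ℓ,D:
  L: [-3  0  0  1  1]
  Θ: [ 0  1  0  0  0]
  M: [ 1  0  1  0  0]
Echelon form has 3 nonzero rows (pivots: ρ,ΔT,m)

3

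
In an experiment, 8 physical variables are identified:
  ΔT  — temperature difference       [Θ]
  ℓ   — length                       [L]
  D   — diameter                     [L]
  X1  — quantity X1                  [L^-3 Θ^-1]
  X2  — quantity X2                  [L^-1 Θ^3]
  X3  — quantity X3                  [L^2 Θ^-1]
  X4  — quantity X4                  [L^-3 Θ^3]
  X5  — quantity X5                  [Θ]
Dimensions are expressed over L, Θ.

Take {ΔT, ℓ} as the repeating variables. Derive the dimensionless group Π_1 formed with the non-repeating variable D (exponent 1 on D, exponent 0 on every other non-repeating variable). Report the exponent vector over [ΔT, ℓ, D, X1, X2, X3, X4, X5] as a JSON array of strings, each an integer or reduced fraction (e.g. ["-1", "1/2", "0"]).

["0", "-1", "1", "0", "0", "0", "0", "0"]

Exponent matrix [L,Θ] × [ΔT,ℓ,D,X1,X2,X3,X4,X5]:
  L: [ 0  1  1 -3 -1  2 -3  0]
  Θ: [ 1  0  0 -1  3 -1  3  1]
RREF → pivots at {ΔT,ℓ} ⇒ r = 2
Repeat: ΔT,ℓ; free: D,X1,X2,X3,X4,X5
RREF:
  r0: [   1    0    0   -1    3   -1    3    1]
  r1: [   0    1    1   -3   -1    2   -3    0]
Fix exponent of D at 1, X1 at 0, X2 at 0, X3 at 0, X4 at 0, X5 at 0; solve each RREF row for its pivot's exponent:
  r0: exp(ΔT) + (0)·1 = 0 ⇒ exp(ΔT) = 0
  r1: exp(ℓ) + (1)·1 = 0 ⇒ exp(ℓ) = -1
Π_1 = ℓ^-1 · D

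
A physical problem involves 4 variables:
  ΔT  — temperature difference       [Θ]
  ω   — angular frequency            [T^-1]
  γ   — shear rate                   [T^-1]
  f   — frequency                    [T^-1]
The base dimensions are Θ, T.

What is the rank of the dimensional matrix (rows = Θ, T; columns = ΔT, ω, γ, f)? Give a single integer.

Exponent matrix [Θ,T] × [ΔT,ω,γ,f]:
  Θ: [ 1  0  0  0]
  T: [ 0 -1 -1 -1]
Row reduction gives pivot columns ΔT,ω; rank = 2

2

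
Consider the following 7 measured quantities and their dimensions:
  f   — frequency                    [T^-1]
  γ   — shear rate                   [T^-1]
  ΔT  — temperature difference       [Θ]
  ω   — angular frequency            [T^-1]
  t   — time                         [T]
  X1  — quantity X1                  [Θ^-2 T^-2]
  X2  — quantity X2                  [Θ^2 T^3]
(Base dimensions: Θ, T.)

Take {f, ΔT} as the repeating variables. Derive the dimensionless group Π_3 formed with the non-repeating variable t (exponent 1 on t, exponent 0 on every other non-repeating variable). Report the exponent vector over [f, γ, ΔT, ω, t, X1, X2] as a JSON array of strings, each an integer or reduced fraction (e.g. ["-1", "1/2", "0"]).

Dimensional matrix (Θ×T by f×γ×ΔT×ω×t×X1×X2):
  Θ: [ 0  0  1  0  0 -2  2]
  T: [-1 -1  0 -1  1 -2  3]
RREF → pivots at {f,ΔT} ⇒ r = 2
Repeat: f,ΔT; free: γ,ω,t,X1,X2
RREF:
  r0: [   1    1    0    1   -1    2   -3]
  r1: [   0    0    1    0    0   -2    2]
Fix exponent of t at 1, γ at 0, ω at 0, X1 at 0, X2 at 0; solve each RREF row for its pivot's exponent:
  r0: exp(f) + (-1)·1 = 0 ⇒ exp(f) = 1
  r1: exp(ΔT) + (0)·1 = 0 ⇒ exp(ΔT) = 0
Π_3 = f · t

["1", "0", "0", "0", "1", "0", "0"]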